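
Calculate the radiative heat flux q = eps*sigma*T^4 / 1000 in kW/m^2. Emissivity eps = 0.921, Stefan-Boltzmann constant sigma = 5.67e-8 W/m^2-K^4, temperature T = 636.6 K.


T^4 = 1.6424e+11
q = 0.921 * 5.67e-8 * 1.6424e+11 / 1000 = 8.5765 kW/m^2

8.5765 kW/m^2


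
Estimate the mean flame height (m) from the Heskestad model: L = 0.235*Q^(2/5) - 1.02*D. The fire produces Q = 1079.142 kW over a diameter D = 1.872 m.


Q^(2/5) = 16.339
0.235 * Q^(2/5) = 3.8397
1.02 * D = 1.9094
L = 1.9303 m

1.9303 m


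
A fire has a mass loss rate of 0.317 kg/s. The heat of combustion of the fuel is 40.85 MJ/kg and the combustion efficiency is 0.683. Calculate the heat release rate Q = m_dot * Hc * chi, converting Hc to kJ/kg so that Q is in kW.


Hc = 40.85 MJ/kg = 40.85 * 1000 kJ/kg = 40850 kJ/kg
Q = 0.317 kg/s * 40850 kJ/kg * 0.683 = 8844.5 kW

8844.5 kW


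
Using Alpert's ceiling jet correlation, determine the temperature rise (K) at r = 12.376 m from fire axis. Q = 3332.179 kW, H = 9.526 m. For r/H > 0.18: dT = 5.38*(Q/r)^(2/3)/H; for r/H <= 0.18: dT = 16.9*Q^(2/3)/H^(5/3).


r/H = 12.376 / 9.526 = 1.2992
r/H > 0.18, so dT = 5.38*(Q/r)^(2/3)/H
Q/r = 269.25
(Q/r)^(2/3) = 41.696
dT = 5.38 * 41.696 / 9.526 = 23.549 K

23.549 K


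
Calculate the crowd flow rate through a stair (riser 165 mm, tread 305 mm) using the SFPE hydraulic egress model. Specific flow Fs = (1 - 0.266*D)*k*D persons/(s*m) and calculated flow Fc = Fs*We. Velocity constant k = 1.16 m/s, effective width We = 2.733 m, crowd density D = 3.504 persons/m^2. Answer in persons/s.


1 - 0.266*D = 1 - 0.266*3.504 = 0.067936
Fs = 0.067936 * 1.16 * 3.504 = 0.27614 persons/(s*m)
Fc = 0.27614 * 2.733 = 0.75468 persons/s

0.75468 persons/s


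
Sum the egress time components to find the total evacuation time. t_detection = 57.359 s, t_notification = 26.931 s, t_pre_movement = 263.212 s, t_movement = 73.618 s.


Total = 57.359 + 26.931 + 263.212 + 73.618 = 421.12 s

421.12 s


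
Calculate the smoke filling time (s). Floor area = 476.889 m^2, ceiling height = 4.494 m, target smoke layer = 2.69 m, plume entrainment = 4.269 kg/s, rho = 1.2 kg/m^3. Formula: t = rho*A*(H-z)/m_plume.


H - z = 1.804 m
t = 1.2 * 476.889 * 1.804 / 4.269 = 241.83 s

241.83 s


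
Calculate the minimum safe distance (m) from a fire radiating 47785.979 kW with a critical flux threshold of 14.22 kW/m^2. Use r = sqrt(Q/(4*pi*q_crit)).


4*pi*q_crit = 178.69
Q/(4*pi*q_crit) = 267.42
r = sqrt(267.42) = 16.353 m

16.353 m


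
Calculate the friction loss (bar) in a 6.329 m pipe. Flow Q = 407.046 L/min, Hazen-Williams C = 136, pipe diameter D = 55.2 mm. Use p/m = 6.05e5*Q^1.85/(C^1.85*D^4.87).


Q^1.85 = 67273
C^1.85 = 8852.1
D^4.87 = 3.0426e+08
p/m = 0.015111 bar/m
p_total = 0.015111 * 6.329 = 0.095640 bar

0.095640 bar


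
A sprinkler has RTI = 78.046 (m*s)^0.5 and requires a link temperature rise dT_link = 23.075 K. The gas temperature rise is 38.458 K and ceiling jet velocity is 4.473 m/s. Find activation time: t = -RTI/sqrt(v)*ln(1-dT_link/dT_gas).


dT_link/dT_gas = 0.60001
ln(1 - 0.60001) = -0.91630
t = -78.046 / sqrt(4.473) * -0.91630 = 33.814 s

33.814 s


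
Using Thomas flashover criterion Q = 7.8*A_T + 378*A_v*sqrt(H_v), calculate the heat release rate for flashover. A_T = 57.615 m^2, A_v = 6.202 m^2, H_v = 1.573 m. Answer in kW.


7.8*A_T = 449.397
sqrt(H_v) = 1.2542
378*A_v*sqrt(H_v) = 2940.3
Q = 449.397 + 2940.3 = 3389.7 kW

3389.7 kW


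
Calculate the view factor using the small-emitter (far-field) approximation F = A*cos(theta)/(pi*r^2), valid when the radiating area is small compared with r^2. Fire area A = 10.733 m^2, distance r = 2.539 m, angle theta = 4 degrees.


cos(4 deg) = 0.99756
pi*r^2 = 20.252
F = 10.733 * 0.99756 / 20.252 = 0.52867

0.52867


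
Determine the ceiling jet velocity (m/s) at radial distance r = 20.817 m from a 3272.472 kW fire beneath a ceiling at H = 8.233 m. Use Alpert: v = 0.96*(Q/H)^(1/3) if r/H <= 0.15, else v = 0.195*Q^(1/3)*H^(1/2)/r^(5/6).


r/H = 20.817 / 8.233 = 2.5285
r/H > 0.15, so v = 0.195*Q^(1/3)*H^(1/2)/r^(5/6)
Q^(1/3) = 14.847
H^(1/2) = 2.8693
r^(5/6) = 12.551
v = 0.195 * 14.847 * 2.8693 / 12.551 = 0.66185 m/s

0.66185 m/s


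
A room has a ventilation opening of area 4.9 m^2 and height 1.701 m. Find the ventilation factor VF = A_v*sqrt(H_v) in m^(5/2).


sqrt(H_v) = 1.3042
VF = 4.9 * 1.3042 = 6.3907 m^(5/2)

6.3907 m^(5/2)


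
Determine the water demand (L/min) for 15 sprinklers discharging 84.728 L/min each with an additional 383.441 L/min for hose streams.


Sprinkler demand = 15 * 84.728 = 1270.92 L/min
Total = 1270.92 + 383.441 = 1654.361 L/min

1654.361 L/min


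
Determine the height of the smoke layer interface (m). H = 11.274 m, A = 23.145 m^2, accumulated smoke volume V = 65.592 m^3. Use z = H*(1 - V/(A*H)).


V/(A*H) = 0.25137
1 - 0.25137 = 0.74863
z = 11.274 * 0.74863 = 8.4400 m

8.4400 m


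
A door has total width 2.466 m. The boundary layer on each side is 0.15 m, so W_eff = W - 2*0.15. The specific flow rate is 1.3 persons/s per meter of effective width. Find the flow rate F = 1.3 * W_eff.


W_eff = 2.466 - 0.30 = 2.166 m
F = 1.3 * 2.166 = 2.8158 persons/s

2.8158 persons/s


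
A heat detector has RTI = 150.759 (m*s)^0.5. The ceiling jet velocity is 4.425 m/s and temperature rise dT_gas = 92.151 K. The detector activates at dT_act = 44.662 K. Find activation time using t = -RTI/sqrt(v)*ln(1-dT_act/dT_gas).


dT_act/dT_gas = 0.48466
ln(1 - 0.48466) = -0.66293
t = -150.759 / sqrt(4.425) * -0.66293 = 47.511 s

47.511 s


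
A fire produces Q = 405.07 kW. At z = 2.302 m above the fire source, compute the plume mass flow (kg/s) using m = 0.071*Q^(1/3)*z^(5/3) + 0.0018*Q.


Q^(1/3) = 7.3991
z^(5/3) = 4.0134
First term = 0.071 * 7.3991 * 4.0134 = 2.1084
Second term = 0.0018 * 405.07 = 0.72913
m = 2.8375 kg/s

2.8375 kg/s


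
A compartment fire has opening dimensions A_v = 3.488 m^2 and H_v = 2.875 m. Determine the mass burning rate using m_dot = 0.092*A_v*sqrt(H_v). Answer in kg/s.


sqrt(H_v) = 1.6956
m_dot = 0.092 * 3.488 * 1.6956 = 0.54411 kg/s

0.54411 kg/s


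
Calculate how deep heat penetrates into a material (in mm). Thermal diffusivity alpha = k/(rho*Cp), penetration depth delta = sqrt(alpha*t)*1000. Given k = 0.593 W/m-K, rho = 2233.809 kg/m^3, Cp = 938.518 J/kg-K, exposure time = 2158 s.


alpha = 0.593 / (2233.809 * 938.518) = 2.8286e-07 m^2/s
alpha * t = 0.00061040
delta = sqrt(0.00061040) * 1000 = 24.706 mm

24.706 mm


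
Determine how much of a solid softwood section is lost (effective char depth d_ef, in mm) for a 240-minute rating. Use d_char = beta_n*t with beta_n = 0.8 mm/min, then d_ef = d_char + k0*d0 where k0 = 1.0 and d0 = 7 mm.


d_char = 0.8 * 240 = 192 mm
d_ef = 192 + 1.0*7 = 199 mm

199 mm


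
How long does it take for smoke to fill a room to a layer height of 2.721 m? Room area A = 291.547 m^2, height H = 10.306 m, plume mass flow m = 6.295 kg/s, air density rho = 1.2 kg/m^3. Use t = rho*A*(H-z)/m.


H - z = 7.585 m
t = 1.2 * 291.547 * 7.585 / 6.295 = 421.55 s

421.55 s


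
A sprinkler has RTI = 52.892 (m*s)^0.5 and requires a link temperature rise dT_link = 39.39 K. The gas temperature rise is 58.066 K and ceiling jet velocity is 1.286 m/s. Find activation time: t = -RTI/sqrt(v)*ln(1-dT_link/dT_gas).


dT_link/dT_gas = 0.67837
ln(1 - 0.67837) = -1.1343
t = -52.892 / sqrt(1.286) * -1.1343 = 52.907 s

52.907 s


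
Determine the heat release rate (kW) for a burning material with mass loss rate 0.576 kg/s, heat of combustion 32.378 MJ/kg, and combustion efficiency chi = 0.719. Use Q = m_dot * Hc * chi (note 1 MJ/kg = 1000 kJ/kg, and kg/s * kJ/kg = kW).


Hc = 32.378 MJ/kg = 32.378 * 1000 kJ/kg = 32378 kJ/kg
Q = 0.576 kg/s * 32378 kJ/kg * 0.719 = 13409 kW

13409 kW


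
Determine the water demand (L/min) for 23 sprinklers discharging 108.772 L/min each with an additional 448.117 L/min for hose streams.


Sprinkler demand = 23 * 108.772 = 2501.756 L/min
Total = 2501.756 + 448.117 = 2949.873 L/min

2949.873 L/min


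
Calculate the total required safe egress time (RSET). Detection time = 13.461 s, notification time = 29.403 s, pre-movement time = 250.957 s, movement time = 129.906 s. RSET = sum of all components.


Total = 13.461 + 29.403 + 250.957 + 129.906 = 423.727 s

423.727 s


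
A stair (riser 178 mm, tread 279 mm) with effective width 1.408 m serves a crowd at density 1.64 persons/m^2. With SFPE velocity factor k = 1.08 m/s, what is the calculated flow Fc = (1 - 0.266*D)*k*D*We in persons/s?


1 - 0.266*D = 1 - 0.266*1.64 = 0.56376
Fs = 0.56376 * 1.08 * 1.64 = 0.99853 persons/(s*m)
Fc = 0.99853 * 1.408 = 1.4059 persons/s

1.4059 persons/s


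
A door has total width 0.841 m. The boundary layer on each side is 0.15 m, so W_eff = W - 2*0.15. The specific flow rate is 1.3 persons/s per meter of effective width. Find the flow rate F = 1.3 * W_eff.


W_eff = 0.841 - 0.30 = 0.541 m
F = 1.3 * 0.541 = 0.70330 persons/s

0.70330 persons/s


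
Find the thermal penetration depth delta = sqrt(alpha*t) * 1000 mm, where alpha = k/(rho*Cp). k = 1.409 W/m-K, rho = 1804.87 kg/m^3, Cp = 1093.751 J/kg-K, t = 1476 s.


alpha = 1.409 / (1804.87 * 1093.751) = 7.1375e-07 m^2/s
alpha * t = 0.0010535
delta = sqrt(0.0010535) * 1000 = 32.458 mm

32.458 mm


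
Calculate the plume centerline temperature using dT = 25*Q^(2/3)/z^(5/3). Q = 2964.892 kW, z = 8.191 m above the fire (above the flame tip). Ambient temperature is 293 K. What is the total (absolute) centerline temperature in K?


Q^(2/3) = 206.38
z^(5/3) = 33.283
dT = 25 * 206.38 / 33.283 = 155.02 K
T = 293 + 155.02 = 448.02 K

448.02 K


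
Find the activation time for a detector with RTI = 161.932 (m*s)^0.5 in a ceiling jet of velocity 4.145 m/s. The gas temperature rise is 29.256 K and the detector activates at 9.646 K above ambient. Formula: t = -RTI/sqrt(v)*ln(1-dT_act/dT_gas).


dT_act/dT_gas = 0.32971
ln(1 - 0.32971) = -0.40005
t = -161.932 / sqrt(4.145) * -0.40005 = 31.818 s

31.818 s


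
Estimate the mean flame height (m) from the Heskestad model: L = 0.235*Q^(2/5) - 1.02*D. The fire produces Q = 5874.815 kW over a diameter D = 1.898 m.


Q^(2/5) = 32.181
0.235 * Q^(2/5) = 7.5625
1.02 * D = 1.9360
L = 5.6265 m

5.6265 m


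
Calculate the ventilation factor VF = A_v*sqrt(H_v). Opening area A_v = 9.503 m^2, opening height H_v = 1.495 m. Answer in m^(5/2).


sqrt(H_v) = 1.2227
VF = 9.503 * 1.2227 = 11.619 m^(5/2)

11.619 m^(5/2)


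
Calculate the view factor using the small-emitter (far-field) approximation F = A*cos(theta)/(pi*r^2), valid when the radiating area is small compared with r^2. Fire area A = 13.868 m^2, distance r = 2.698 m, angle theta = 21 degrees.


cos(21 deg) = 0.93358
pi*r^2 = 22.868
F = 13.868 * 0.93358 / 22.868 = 0.56615

0.56615


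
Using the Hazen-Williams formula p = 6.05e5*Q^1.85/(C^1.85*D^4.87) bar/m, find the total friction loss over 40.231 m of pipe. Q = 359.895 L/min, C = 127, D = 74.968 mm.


Q^1.85 = 53570
C^1.85 = 7799.0
D^4.87 = 1.3510e+09
p/m = 0.0030761 bar/m
p_total = 0.0030761 * 40.231 = 0.12375 bar

0.12375 bar


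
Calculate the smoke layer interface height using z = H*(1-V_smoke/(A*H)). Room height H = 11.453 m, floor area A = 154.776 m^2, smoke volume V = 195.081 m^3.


V/(A*H) = 0.11005
1 - 0.11005 = 0.88995
z = 11.453 * 0.88995 = 10.193 m

10.193 m


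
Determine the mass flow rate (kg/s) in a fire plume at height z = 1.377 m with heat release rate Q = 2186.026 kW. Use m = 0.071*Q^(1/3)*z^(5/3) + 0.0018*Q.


Q^(1/3) = 12.978
z^(5/3) = 1.7043
First term = 0.071 * 12.978 * 1.7043 = 1.5705
Second term = 0.0018 * 2186.026 = 3.9348
m = 5.5053 kg/s

5.5053 kg/s


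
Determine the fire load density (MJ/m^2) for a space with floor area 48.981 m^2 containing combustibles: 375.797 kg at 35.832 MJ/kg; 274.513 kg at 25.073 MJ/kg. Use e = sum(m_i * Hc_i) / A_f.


Total energy = 375.797*35.832 + 274.513*25.073
= 13465.56 + 6882.864
= 20348.42 MJ
e = 20348.42 / 48.981 = 415.44 MJ/m^2

415.44 MJ/m^2


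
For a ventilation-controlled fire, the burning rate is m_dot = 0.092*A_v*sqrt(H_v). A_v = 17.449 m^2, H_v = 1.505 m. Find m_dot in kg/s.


sqrt(H_v) = 1.2268
m_dot = 0.092 * 17.449 * 1.2268 = 1.9694 kg/s

1.9694 kg/s


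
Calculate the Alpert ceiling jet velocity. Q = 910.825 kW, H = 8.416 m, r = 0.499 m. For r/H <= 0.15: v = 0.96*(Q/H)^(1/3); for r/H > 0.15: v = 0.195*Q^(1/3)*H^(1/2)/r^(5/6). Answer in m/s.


r/H = 0.499 / 8.416 = 0.059292
r/H <= 0.15, so v = 0.96*(Q/H)^(1/3)
Q/H = 108.23
(Q/H)^(1/3) = 4.7655
v = 0.96 * 4.7655 = 4.5749 m/s

4.5749 m/s


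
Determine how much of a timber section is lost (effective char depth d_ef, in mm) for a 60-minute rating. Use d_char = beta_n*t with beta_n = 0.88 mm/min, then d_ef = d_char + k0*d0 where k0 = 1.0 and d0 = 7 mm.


d_char = 0.88 * 60 = 52.8 mm
d_ef = 52.8 + 1.0*7 = 59.8 mm

59.8 mm


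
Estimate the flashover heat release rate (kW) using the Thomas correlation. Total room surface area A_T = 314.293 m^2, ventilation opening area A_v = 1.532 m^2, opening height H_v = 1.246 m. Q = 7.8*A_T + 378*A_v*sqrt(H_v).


7.8*A_T = 2451.5
sqrt(H_v) = 1.1162
378*A_v*sqrt(H_v) = 646.41
Q = 2451.5 + 646.41 = 3097.9 kW

3097.9 kW


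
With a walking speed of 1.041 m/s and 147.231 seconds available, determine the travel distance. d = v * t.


d = 1.041 * 147.231 = 153.27 m

153.27 m


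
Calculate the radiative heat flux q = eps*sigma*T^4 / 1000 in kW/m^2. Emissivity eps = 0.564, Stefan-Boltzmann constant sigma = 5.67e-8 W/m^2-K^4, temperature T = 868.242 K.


T^4 = 5.6828e+11
q = 0.564 * 5.67e-8 * 5.6828e+11 / 1000 = 18.173 kW/m^2

18.173 kW/m^2


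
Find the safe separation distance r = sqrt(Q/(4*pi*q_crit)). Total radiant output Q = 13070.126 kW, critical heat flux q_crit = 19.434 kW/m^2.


4*pi*q_crit = 244.21
Q/(4*pi*q_crit) = 53.519
r = sqrt(53.519) = 7.3157 m

7.3157 m


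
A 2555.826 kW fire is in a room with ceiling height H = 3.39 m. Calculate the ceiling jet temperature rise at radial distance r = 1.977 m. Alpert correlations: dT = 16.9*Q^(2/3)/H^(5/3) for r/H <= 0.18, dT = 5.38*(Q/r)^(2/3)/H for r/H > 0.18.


r/H = 1.977 / 3.39 = 0.58319
r/H > 0.18, so dT = 5.38*(Q/r)^(2/3)/H
Q/r = 1292.8
(Q/r)^(2/3) = 118.67
dT = 5.38 * 118.67 / 3.39 = 188.34 K

188.34 K


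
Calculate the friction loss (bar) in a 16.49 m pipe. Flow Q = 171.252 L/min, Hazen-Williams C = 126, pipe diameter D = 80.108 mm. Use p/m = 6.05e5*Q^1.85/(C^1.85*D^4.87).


Q^1.85 = 13559
C^1.85 = 7685.7
D^4.87 = 1.8660e+09
p/m = 0.00057200 bar/m
p_total = 0.00057200 * 16.49 = 0.0094322 bar

0.0094322 bar


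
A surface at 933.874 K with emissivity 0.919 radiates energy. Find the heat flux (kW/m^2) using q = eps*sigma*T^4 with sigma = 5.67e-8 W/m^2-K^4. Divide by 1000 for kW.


T^4 = 7.6059e+11
q = 0.919 * 5.67e-8 * 7.6059e+11 / 1000 = 39.633 kW/m^2

39.633 kW/m^2


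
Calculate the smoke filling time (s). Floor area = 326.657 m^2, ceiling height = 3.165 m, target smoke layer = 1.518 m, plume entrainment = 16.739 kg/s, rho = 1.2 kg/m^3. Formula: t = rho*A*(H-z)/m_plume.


H - z = 1.647 m
t = 1.2 * 326.657 * 1.647 / 16.739 = 38.569 s

38.569 s


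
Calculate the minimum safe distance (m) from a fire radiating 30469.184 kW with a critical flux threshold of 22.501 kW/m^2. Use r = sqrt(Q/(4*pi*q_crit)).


4*pi*q_crit = 282.76
Q/(4*pi*q_crit) = 107.76
r = sqrt(107.76) = 10.381 m

10.381 m


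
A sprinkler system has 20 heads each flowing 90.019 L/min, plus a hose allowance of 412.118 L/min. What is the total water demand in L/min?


Sprinkler demand = 20 * 90.019 = 1800.38 L/min
Total = 1800.38 + 412.118 = 2212.498 L/min

2212.498 L/min


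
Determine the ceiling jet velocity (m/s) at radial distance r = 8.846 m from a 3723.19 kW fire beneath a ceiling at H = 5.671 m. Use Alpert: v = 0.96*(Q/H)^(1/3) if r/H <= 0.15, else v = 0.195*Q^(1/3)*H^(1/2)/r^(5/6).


r/H = 8.846 / 5.671 = 1.5599
r/H > 0.15, so v = 0.195*Q^(1/3)*H^(1/2)/r^(5/6)
Q^(1/3) = 15.499
H^(1/2) = 2.3814
r^(5/6) = 6.1511
v = 0.195 * 15.499 * 2.3814 / 6.1511 = 1.1701 m/s

1.1701 m/s


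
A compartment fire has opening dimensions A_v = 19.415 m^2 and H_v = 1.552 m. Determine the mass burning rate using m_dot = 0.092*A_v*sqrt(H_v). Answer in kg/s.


sqrt(H_v) = 1.2458
m_dot = 0.092 * 19.415 * 1.2458 = 2.2252 kg/s

2.2252 kg/s


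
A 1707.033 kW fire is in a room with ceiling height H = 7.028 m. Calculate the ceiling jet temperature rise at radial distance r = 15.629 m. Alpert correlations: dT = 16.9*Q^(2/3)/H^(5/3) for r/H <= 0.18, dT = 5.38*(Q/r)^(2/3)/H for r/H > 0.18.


r/H = 15.629 / 7.028 = 2.2238
r/H > 0.18, so dT = 5.38*(Q/r)^(2/3)/H
Q/r = 109.22
(Q/r)^(2/3) = 22.849
dT = 5.38 * 22.849 / 7.028 = 17.491 K

17.491 K


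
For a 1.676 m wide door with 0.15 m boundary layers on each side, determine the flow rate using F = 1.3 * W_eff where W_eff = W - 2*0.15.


W_eff = 1.676 - 0.30 = 1.376 m
F = 1.3 * 1.376 = 1.7888 persons/s

1.7888 persons/s


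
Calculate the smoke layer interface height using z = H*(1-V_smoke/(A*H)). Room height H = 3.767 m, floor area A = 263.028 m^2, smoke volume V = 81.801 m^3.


V/(A*H) = 0.082558
1 - 0.082558 = 0.91744
z = 3.767 * 0.91744 = 3.4560 m

3.4560 m


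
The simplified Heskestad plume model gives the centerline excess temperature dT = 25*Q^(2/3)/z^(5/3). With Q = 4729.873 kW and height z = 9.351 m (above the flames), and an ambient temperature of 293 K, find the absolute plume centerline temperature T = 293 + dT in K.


Q^(2/3) = 281.77
z^(5/3) = 41.505
dT = 25 * 281.77 / 41.505 = 169.72 K
T = 293 + 169.72 = 462.72 K

462.72 K


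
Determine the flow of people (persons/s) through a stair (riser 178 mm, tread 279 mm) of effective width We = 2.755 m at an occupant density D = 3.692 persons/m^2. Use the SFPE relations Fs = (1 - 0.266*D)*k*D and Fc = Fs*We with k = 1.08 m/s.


1 - 0.266*D = 1 - 0.266*3.692 = 0.017928
Fs = 0.017928 * 1.08 * 3.692 = 0.071485 persons/(s*m)
Fc = 0.071485 * 2.755 = 0.19694 persons/s

0.19694 persons/s


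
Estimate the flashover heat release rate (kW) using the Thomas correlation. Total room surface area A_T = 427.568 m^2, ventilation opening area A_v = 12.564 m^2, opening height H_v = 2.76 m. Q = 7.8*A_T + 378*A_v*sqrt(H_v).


7.8*A_T = 3335.0
sqrt(H_v) = 1.6613
378*A_v*sqrt(H_v) = 7890.0
Q = 3335.0 + 7890.0 = 11225 kW

11225 kW


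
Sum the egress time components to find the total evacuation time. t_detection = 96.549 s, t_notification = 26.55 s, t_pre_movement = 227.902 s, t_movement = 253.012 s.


Total = 96.549 + 26.55 + 227.902 + 253.012 = 604.013 s

604.013 s


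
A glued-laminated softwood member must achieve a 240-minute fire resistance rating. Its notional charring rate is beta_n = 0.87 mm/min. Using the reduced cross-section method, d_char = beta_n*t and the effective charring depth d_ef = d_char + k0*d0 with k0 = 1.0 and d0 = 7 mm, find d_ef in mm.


d_char = 0.87 * 240 = 208.8 mm
d_ef = 208.8 + 1.0*7 = 215.8 mm

215.8 mm


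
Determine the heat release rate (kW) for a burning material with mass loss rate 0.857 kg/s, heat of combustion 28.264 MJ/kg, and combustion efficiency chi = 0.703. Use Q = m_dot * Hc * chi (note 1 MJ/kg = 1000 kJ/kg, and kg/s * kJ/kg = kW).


Hc = 28.264 MJ/kg = 28.264 * 1000 kJ/kg = 28264 kJ/kg
Q = 0.857 kg/s * 28264 kJ/kg * 0.703 = 17028 kW

17028 kW


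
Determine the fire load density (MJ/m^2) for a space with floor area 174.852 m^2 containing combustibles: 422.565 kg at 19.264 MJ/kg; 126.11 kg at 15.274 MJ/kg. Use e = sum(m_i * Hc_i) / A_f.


Total energy = 422.565*19.264 + 126.11*15.274
= 8140.292 + 1926.204
= 10066.50 MJ
e = 10066.50 / 174.852 = 57.572 MJ/m^2

57.572 MJ/m^2


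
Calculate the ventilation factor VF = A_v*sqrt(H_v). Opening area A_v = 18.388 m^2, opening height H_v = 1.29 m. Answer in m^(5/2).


sqrt(H_v) = 1.1358
VF = 18.388 * 1.1358 = 20.885 m^(5/2)

20.885 m^(5/2)


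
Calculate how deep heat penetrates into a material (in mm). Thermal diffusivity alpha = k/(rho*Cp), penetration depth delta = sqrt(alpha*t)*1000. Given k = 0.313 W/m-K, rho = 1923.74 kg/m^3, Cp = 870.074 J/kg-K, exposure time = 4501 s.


alpha = 0.313 / (1923.74 * 870.074) = 1.8700e-07 m^2/s
alpha * t = 0.00084169
delta = sqrt(0.00084169) * 1000 = 29.012 mm

29.012 mm


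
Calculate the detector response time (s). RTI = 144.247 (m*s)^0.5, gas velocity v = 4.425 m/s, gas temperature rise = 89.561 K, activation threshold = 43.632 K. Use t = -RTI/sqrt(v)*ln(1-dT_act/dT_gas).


dT_act/dT_gas = 0.48718
ln(1 - 0.48718) = -0.66782
t = -144.247 / sqrt(4.425) * -0.66782 = 45.794 s

45.794 s


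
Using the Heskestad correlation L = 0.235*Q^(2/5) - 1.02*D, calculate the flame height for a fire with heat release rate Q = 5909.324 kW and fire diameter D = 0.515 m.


Q^(2/5) = 32.256
0.235 * Q^(2/5) = 7.5802
1.02 * D = 0.52530
L = 7.0549 m

7.0549 m


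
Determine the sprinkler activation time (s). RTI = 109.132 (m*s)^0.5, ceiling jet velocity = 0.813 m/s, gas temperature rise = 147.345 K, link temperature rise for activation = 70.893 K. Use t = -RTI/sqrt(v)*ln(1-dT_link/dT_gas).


dT_link/dT_gas = 0.48114
ln(1 - 0.48114) = -0.65611
t = -109.132 / sqrt(0.813) * -0.65611 = 79.412 s

79.412 s


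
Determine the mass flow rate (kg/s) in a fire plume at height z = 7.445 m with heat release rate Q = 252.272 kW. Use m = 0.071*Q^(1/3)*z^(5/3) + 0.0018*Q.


Q^(1/3) = 6.3186
z^(5/3) = 28.386
First term = 0.071 * 6.3186 * 28.386 = 12.735
Second term = 0.0018 * 252.272 = 0.45409
m = 13.189 kg/s

13.189 kg/s


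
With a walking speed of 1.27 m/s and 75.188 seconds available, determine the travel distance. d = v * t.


d = 1.27 * 75.188 = 95.489 m

95.489 m


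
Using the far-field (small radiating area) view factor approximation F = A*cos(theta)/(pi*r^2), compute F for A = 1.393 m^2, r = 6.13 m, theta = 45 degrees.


cos(45 deg) = 0.70711
pi*r^2 = 118.05
F = 1.393 * 0.70711 / 118.05 = 0.0083438

0.0083438


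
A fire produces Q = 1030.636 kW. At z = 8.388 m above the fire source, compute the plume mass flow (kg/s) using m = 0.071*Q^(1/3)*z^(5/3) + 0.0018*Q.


Q^(1/3) = 10.101
z^(5/3) = 34.628
First term = 0.071 * 10.101 * 34.628 = 24.835
Second term = 0.0018 * 1030.636 = 1.8551
m = 26.690 kg/s

26.690 kg/s


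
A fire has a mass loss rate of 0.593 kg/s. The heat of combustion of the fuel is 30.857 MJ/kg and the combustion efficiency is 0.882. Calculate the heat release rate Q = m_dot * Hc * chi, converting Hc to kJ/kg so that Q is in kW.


Hc = 30.857 MJ/kg = 30.857 * 1000 kJ/kg = 30857 kJ/kg
Q = 0.593 kg/s * 30857 kJ/kg * 0.882 = 16139 kW

16139 kW


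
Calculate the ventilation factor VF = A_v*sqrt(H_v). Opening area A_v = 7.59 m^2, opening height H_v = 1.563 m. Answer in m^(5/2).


sqrt(H_v) = 1.2502
VF = 7.59 * 1.2502 = 9.4890 m^(5/2)

9.4890 m^(5/2)


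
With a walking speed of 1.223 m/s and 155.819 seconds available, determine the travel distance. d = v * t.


d = 1.223 * 155.819 = 190.57 m

190.57 m


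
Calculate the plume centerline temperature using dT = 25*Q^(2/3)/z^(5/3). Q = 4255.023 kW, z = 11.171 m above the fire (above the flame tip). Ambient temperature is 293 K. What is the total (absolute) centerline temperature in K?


Q^(2/3) = 262.58
z^(5/3) = 55.824
dT = 25 * 262.58 / 55.824 = 117.59 K
T = 293 + 117.59 = 410.59 K

410.59 K


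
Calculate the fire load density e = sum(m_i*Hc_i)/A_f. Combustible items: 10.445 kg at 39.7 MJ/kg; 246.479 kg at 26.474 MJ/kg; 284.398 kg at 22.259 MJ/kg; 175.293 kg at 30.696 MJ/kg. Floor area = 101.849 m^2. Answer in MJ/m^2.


Total energy = 10.445*39.7 + 246.479*26.474 + 284.398*22.259 + 175.293*30.696
= 414.6665 + 6525.285 + 6330.415 + 5380.794
= 18651.16 MJ
e = 18651.16 / 101.849 = 183.13 MJ/m^2

183.13 MJ/m^2


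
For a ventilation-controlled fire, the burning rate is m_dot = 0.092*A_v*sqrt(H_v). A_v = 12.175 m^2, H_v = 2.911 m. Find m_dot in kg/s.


sqrt(H_v) = 1.7062
m_dot = 0.092 * 12.175 * 1.7062 = 1.9111 kg/s

1.9111 kg/s


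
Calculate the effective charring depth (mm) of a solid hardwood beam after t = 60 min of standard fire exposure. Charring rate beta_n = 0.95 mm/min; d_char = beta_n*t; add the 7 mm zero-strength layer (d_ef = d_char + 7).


d_char = 0.95 * 60 = 57 mm
d_ef = 57 + 1.0*7 = 64 mm

64 mm


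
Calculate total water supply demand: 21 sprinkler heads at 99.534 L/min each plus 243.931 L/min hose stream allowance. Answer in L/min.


Sprinkler demand = 21 * 99.534 = 2090.214 L/min
Total = 2090.214 + 243.931 = 2334.145 L/min

2334.145 L/min


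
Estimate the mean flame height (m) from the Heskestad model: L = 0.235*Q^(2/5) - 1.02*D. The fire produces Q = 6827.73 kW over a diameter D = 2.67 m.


Q^(2/5) = 34.175
0.235 * Q^(2/5) = 8.0312
1.02 * D = 2.7234
L = 5.3078 m

5.3078 m


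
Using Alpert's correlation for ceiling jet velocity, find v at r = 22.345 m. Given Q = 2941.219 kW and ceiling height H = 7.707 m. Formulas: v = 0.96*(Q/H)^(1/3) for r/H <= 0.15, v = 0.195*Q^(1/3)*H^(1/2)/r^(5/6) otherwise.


r/H = 22.345 / 7.707 = 2.8993
r/H > 0.15, so v = 0.195*Q^(1/3)*H^(1/2)/r^(5/6)
Q^(1/3) = 14.328
H^(1/2) = 2.7761
r^(5/6) = 13.314
v = 0.195 * 14.328 * 2.7761 / 13.314 = 0.58255 m/s

0.58255 m/s


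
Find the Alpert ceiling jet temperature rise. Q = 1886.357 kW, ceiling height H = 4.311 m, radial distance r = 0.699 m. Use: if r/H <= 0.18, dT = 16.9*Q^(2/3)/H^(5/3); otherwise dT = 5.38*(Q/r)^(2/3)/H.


r/H = 0.699 / 4.311 = 0.16214
r/H <= 0.18, so dT = 16.9*Q^(2/3)/H^(5/3)
Q^(2/3) = 152.67
H^(5/3) = 11.419
dT = 16.9 * 152.67 / 11.419 = 225.95 K

225.95 K


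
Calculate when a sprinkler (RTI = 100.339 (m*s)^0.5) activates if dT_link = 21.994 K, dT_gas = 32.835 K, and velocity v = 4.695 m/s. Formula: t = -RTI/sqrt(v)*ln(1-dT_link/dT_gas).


dT_link/dT_gas = 0.66983
ln(1 - 0.66983) = -1.1082
t = -100.339 / sqrt(4.695) * -1.1082 = 51.316 s

51.316 s


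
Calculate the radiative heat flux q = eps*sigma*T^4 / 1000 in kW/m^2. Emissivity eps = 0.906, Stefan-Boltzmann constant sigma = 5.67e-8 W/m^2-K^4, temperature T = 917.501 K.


T^4 = 7.0864e+11
q = 0.906 * 5.67e-8 * 7.0864e+11 / 1000 = 36.403 kW/m^2

36.403 kW/m^2


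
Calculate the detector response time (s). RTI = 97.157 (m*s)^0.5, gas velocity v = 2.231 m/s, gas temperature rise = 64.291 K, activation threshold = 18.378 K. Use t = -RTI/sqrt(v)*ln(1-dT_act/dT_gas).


dT_act/dT_gas = 0.28586
ln(1 - 0.28586) = -0.33667
t = -97.157 / sqrt(2.231) * -0.33667 = 21.899 s

21.899 s


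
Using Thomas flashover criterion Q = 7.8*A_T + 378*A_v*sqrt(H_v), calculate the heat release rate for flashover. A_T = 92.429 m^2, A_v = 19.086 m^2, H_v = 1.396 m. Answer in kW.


7.8*A_T = 720.95
sqrt(H_v) = 1.1815
378*A_v*sqrt(H_v) = 8524.1
Q = 720.95 + 8524.1 = 9245.1 kW

9245.1 kW


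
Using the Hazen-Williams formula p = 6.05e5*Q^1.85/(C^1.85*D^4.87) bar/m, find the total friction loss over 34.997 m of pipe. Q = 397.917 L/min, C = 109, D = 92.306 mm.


Q^1.85 = 64508
C^1.85 = 5878.1
D^4.87 = 3.7211e+09
p/m = 0.0017843 bar/m
p_total = 0.0017843 * 34.997 = 0.062444 bar

0.062444 bar


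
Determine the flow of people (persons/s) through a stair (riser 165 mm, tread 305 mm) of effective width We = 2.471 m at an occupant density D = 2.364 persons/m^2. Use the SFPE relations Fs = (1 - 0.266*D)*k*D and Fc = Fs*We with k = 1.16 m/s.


1 - 0.266*D = 1 - 0.266*2.364 = 0.37118
Fs = 0.37118 * 1.16 * 2.364 = 1.0179 persons/(s*m)
Fc = 1.0179 * 2.471 = 2.5151 persons/s

2.5151 persons/s


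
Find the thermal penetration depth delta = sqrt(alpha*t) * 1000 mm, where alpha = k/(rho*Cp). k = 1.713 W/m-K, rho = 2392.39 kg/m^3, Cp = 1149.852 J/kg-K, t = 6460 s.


alpha = 1.713 / (2392.39 * 1149.852) = 6.2271e-07 m^2/s
alpha * t = 0.0040227
delta = sqrt(0.0040227) * 1000 = 63.425 mm

63.425 mm


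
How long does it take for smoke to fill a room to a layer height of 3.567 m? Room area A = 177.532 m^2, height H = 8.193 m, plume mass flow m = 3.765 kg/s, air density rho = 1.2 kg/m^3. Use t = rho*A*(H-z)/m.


H - z = 4.626 m
t = 1.2 * 177.532 * 4.626 / 3.765 = 261.76 s

261.76 s


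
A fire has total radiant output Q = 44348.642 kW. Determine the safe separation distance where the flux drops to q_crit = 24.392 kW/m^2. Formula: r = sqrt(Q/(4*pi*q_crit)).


4*pi*q_crit = 306.52
Q/(4*pi*q_crit) = 144.68
r = sqrt(144.68) = 12.029 m

12.029 m


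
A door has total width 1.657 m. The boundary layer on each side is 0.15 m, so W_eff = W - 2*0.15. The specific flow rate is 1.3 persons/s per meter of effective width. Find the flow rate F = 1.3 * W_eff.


W_eff = 1.657 - 0.30 = 1.357 m
F = 1.3 * 1.357 = 1.7641 persons/s

1.7641 persons/s


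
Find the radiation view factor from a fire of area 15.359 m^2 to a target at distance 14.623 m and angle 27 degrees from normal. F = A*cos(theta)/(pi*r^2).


cos(27 deg) = 0.89101
pi*r^2 = 671.77
F = 15.359 * 0.89101 / 671.77 = 0.020371

0.020371


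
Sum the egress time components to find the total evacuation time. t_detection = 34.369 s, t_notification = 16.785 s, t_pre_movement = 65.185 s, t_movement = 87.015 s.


Total = 34.369 + 16.785 + 65.185 + 87.015 = 203.354 s

203.354 s


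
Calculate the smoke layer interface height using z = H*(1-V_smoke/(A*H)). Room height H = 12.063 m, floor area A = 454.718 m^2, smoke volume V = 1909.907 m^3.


V/(A*H) = 0.34819
1 - 0.34819 = 0.65181
z = 12.063 * 0.65181 = 7.8628 m

7.8628 m


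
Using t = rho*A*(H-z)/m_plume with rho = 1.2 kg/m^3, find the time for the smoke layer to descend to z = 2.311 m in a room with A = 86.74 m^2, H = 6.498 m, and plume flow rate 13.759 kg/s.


H - z = 4.187 m
t = 1.2 * 86.74 * 4.187 / 13.759 = 31.675 s

31.675 s


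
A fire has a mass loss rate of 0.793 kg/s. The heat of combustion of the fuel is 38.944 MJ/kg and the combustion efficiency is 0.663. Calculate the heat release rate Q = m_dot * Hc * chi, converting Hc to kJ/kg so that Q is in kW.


Hc = 38.944 MJ/kg = 38.944 * 1000 kJ/kg = 38944 kJ/kg
Q = 0.793 kg/s * 38944 kJ/kg * 0.663 = 20475 kW

20475 kW


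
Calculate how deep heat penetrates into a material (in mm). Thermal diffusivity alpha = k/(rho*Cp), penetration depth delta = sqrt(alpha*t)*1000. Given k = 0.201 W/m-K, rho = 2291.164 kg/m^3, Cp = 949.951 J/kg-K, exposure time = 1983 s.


alpha = 0.201 / (2291.164 * 949.951) = 9.2350e-08 m^2/s
alpha * t = 0.00018313
delta = sqrt(0.00018313) * 1000 = 13.533 mm

13.533 mm


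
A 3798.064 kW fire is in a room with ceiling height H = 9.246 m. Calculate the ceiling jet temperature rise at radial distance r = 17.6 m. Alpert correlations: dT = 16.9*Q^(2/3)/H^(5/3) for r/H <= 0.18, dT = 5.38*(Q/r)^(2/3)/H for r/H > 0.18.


r/H = 17.6 / 9.246 = 1.9035
r/H > 0.18, so dT = 5.38*(Q/r)^(2/3)/H
Q/r = 215.80
(Q/r)^(2/3) = 35.978
dT = 5.38 * 35.978 / 9.246 = 20.934 K

20.934 K


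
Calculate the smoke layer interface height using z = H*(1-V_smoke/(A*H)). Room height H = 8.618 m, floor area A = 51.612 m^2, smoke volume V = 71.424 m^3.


V/(A*H) = 0.16058
1 - 0.16058 = 0.83942
z = 8.618 * 0.83942 = 7.2341 m

7.2341 m


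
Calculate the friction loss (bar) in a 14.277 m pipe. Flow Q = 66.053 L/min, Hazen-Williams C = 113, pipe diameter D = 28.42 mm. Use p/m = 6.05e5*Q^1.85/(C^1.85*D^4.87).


Q^1.85 = 2327.0
C^1.85 = 6283.4
D^4.87 = 1.1999e+07
p/m = 0.018673 bar/m
p_total = 0.018673 * 14.277 = 0.26659 bar

0.26659 bar


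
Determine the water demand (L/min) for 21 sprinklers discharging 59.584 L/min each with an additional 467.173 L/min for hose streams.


Sprinkler demand = 21 * 59.584 = 1251.264 L/min
Total = 1251.264 + 467.173 = 1718.437 L/min

1718.437 L/min


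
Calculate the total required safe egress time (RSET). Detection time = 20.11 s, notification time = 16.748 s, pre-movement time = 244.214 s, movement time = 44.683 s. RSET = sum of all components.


Total = 20.11 + 16.748 + 244.214 + 44.683 = 325.755 s

325.755 s


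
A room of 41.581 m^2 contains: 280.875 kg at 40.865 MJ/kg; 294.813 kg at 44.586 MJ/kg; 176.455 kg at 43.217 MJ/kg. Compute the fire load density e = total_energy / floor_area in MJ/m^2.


Total energy = 280.875*40.865 + 294.813*44.586 + 176.455*43.217
= 11477.96 + 13144.53 + 7625.856
= 32248.35 MJ
e = 32248.35 / 41.581 = 775.55 MJ/m^2

775.55 MJ/m^2


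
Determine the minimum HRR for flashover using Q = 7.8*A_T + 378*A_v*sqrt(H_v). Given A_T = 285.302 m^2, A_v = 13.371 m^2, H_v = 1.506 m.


7.8*A_T = 2225.4
sqrt(H_v) = 1.2272
378*A_v*sqrt(H_v) = 6202.5
Q = 2225.4 + 6202.5 = 8427.9 kW

8427.9 kW


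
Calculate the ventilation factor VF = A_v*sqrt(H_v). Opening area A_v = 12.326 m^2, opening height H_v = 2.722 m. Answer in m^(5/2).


sqrt(H_v) = 1.6498
VF = 12.326 * 1.6498 = 20.336 m^(5/2)

20.336 m^(5/2)


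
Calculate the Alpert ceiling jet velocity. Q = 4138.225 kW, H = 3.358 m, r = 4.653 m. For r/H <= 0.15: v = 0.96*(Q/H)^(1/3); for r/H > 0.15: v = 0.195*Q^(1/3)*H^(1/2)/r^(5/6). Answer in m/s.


r/H = 4.653 / 3.358 = 1.3856
r/H > 0.15, so v = 0.195*Q^(1/3)*H^(1/2)/r^(5/6)
Q^(1/3) = 16.055
H^(1/2) = 1.8325
r^(5/6) = 3.6012
v = 0.195 * 16.055 * 1.8325 / 3.6012 = 1.5931 m/s

1.5931 m/s


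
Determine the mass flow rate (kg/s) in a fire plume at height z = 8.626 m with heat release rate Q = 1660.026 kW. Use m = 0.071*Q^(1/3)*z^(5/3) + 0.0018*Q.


Q^(1/3) = 11.841
z^(5/3) = 36.281
First term = 0.071 * 11.841 * 36.281 = 30.501
Second term = 0.0018 * 1660.026 = 2.9880
m = 33.489 kg/s

33.489 kg/s


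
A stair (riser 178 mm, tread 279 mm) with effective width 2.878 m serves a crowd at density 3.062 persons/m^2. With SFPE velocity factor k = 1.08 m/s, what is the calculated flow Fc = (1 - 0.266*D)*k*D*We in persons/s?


1 - 0.266*D = 1 - 0.266*3.062 = 0.18551
Fs = 0.18551 * 1.08 * 3.062 = 0.61347 persons/(s*m)
Fc = 0.61347 * 2.878 = 1.7656 persons/s

1.7656 persons/s


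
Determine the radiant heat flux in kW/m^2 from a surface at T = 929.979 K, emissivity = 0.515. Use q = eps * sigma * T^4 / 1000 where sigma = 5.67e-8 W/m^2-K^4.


T^4 = 7.4798e+11
q = 0.515 * 5.67e-8 * 7.4798e+11 / 1000 = 21.842 kW/m^2

21.842 kW/m^2


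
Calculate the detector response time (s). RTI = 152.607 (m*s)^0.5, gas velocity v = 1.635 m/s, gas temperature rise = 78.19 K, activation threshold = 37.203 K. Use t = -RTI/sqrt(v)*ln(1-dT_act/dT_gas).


dT_act/dT_gas = 0.47580
ln(1 - 0.47580) = -0.64589
t = -152.607 / sqrt(1.635) * -0.64589 = 77.085 s

77.085 s


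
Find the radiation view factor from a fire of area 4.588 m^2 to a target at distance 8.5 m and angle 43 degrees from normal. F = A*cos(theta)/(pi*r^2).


cos(43 deg) = 0.73135
pi*r^2 = 226.98
F = 4.588 * 0.73135 / 226.98 = 0.014783

0.014783


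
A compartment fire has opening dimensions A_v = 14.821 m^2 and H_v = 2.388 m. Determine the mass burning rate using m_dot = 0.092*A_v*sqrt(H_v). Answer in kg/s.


sqrt(H_v) = 1.5453
m_dot = 0.092 * 14.821 * 1.5453 = 2.1071 kg/s

2.1071 kg/s


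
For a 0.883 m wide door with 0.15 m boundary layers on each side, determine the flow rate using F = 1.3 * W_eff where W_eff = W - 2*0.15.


W_eff = 0.883 - 0.30 = 0.583 m
F = 1.3 * 0.583 = 0.75790 persons/s

0.75790 persons/s


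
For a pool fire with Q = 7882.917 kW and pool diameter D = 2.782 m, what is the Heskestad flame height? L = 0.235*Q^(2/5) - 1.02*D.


Q^(2/5) = 36.197
0.235 * Q^(2/5) = 8.5063
1.02 * D = 2.8376
L = 5.6687 m

5.6687 m


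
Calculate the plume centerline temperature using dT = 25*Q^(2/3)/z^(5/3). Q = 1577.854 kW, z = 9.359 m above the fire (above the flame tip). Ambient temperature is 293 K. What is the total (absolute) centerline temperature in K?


Q^(2/3) = 135.53
z^(5/3) = 41.564
dT = 25 * 135.53 / 41.564 = 81.521 K
T = 293 + 81.521 = 374.52 K

374.52 K


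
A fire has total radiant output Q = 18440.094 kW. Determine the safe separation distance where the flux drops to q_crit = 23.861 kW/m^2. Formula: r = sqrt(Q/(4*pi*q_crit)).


4*pi*q_crit = 299.85
Q/(4*pi*q_crit) = 61.499
r = sqrt(61.499) = 7.8421 m

7.8421 m


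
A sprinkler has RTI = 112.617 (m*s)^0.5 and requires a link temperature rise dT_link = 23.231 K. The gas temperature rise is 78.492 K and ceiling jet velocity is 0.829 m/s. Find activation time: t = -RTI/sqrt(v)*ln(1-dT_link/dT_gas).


dT_link/dT_gas = 0.29597
ln(1 - 0.29597) = -0.35093
t = -112.617 / sqrt(0.829) * -0.35093 = 43.406 s

43.406 s


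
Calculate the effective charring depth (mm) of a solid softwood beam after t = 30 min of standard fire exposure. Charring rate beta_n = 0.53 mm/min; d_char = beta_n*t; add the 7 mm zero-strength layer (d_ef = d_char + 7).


d_char = 0.53 * 30 = 15.9 mm
d_ef = 15.9 + 1.0*7 = 22.9 mm

22.9 mm


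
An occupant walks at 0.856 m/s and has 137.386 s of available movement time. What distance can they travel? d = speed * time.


d = 0.856 * 137.386 = 117.60 m

117.60 m


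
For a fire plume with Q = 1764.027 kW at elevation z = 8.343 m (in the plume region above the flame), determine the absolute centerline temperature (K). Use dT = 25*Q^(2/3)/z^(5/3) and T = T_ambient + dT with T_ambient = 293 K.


Q^(2/3) = 145.99
z^(5/3) = 34.319
dT = 25 * 145.99 / 34.319 = 106.35 K
T = 293 + 106.35 = 399.35 K

399.35 K


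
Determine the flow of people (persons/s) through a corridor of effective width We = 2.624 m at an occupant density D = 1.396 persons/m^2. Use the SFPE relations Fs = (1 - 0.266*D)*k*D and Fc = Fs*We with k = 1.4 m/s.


1 - 0.266*D = 1 - 0.266*1.396 = 0.62866
Fs = 0.62866 * 1.4 * 1.396 = 1.2287 persons/(s*m)
Fc = 1.2287 * 2.624 = 3.2240 persons/s

3.2240 persons/s


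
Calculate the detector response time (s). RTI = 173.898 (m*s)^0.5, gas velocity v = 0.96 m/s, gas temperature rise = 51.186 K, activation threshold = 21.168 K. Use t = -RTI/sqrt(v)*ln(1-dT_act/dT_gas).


dT_act/dT_gas = 0.41355
ln(1 - 0.41355) = -0.53367
t = -173.898 / sqrt(0.96) * -0.53367 = 94.718 s

94.718 s


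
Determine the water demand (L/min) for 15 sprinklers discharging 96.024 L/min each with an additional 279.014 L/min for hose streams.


Sprinkler demand = 15 * 96.024 = 1440.36 L/min
Total = 1440.36 + 279.014 = 1719.374 L/min

1719.374 L/min


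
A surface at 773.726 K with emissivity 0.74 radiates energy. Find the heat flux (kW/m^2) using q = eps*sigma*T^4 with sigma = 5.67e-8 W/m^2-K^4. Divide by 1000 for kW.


T^4 = 3.5838e+11
q = 0.74 * 5.67e-8 * 3.5838e+11 / 1000 = 15.037 kW/m^2

15.037 kW/m^2


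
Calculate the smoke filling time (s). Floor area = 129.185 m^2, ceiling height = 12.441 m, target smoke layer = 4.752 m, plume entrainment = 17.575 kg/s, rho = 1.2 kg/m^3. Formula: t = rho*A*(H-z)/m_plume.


H - z = 7.689 m
t = 1.2 * 129.185 * 7.689 / 17.575 = 67.822 s

67.822 s


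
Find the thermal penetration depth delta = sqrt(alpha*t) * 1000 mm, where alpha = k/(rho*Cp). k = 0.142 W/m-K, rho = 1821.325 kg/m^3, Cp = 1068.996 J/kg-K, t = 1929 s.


alpha = 0.142 / (1821.325 * 1068.996) = 7.2933e-08 m^2/s
alpha * t = 0.00014069
delta = sqrt(0.00014069) * 1000 = 11.861 mm

11.861 mm


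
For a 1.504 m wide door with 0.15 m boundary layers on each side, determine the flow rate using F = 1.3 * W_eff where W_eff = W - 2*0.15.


W_eff = 1.504 - 0.30 = 1.204 m
F = 1.3 * 1.204 = 1.5652 persons/s

1.5652 persons/s


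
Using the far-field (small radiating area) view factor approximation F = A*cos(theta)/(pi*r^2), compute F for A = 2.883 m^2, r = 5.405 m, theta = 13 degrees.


cos(13 deg) = 0.97437
pi*r^2 = 91.779
F = 2.883 * 0.97437 / 91.779 = 0.030607

0.030607


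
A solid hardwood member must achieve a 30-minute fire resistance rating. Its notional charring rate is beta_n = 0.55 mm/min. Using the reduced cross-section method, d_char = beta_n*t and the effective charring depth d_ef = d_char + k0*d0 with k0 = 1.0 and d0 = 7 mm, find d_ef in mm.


d_char = 0.55 * 30 = 16.5 mm
d_ef = 16.5 + 1.0*7 = 23.5 mm

23.5 mm
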